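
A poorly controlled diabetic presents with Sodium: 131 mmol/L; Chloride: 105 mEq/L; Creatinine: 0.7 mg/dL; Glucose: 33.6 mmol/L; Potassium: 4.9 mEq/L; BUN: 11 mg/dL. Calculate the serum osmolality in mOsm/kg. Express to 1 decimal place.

299.5 mOsm/kg

Calculated osmolality = 2·Na + glucose + BUN/2.8
= 2·131 + 33.6 + 11/2.8
= 262 + 33.60 + 3.93
= 299.53 mOsm/kg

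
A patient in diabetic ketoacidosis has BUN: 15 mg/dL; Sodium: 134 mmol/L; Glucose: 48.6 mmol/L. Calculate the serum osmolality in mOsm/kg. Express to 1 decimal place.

Calculated osmolality = 2·Na + glucose + BUN/2.8
= 2·134 + 48.6 + 15/2.8
= 268 + 48.60 + 5.36
= 321.96 mOsm/kg

322.0 mOsm/kg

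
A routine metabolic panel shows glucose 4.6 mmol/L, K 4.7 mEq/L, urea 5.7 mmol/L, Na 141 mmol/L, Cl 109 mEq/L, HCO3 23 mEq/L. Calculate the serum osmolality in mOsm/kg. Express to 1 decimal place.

Calculated osmolality = 2·Na + glucose + urea
= 2·141 + 4.6 + 5.7
= 282 + 4.60 + 5.70
= 292.3 mOsm/kg

292.3 mOsm/kg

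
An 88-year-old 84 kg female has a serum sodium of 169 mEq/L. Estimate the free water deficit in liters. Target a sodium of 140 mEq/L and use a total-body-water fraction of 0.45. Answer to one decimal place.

TBW = 0.45 · 84 = 37.8 L
Free water deficit = TBW · (Na/140 − 1)
= 37.8 · (169/140 − 1)
= 37.8 · 0.2071
= 7.83 L

7.8 L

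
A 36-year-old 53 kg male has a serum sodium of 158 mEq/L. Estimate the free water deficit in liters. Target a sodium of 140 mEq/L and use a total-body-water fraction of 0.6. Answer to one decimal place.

4.1 L

TBW = 0.6 · 53 = 31.8 L
Free water deficit = TBW · (Na/140 − 1)
= 31.8 · (158/140 − 1)
= 31.8 · 0.1286
= 4.09 L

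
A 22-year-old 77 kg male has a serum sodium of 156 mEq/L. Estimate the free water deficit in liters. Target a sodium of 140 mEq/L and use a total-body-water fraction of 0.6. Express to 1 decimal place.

TBW = 0.6 · 77 = 46.2 L
Free water deficit = TBW · (Na/140 − 1)
= 46.2 · (156/140 − 1)
= 46.2 · 0.1143
= 5.28 L

5.3 L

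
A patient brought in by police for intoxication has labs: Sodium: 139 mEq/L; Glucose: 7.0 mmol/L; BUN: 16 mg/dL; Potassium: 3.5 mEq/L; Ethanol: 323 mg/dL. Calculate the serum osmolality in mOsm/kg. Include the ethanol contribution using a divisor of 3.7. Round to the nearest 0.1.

Calculated osmolality = 2·Na + glucose + BUN/2.8 + ethanol/3.7
= 2·139 + 7 + 16/2.8 + 323/3.7
= 278 + 7 + 5.71 + 87.30
= 378.01 mOsm/kg

378.0 mOsm/kg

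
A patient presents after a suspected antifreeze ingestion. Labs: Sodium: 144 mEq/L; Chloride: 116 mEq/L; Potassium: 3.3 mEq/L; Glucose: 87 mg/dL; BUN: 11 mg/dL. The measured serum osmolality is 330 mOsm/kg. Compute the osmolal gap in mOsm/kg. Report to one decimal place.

33.2 mOsm/kg

Calculated osmolality = 2·Na + glucose/18 + BUN/2.8
= 2·144 + 87/18 + 11/2.8
= 288 + 4.83 + 3.93
= 296.76 mOsm/kg ≈ 296.8 mOsm/kg
Osmolar gap = measured − calculated = 330 − 296.8 = 33.2 mOsm/kg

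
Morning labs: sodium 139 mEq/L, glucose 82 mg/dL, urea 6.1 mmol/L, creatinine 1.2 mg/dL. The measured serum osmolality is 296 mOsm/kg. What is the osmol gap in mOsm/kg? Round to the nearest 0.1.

7.3 mOsm/kg

Calculated osmolality = 2·Na + glucose/18 + urea
= 2·139 + 82/18 + 6.1
= 278 + 4.56 + 6.10
= 288.66 mOsm/kg ≈ 288.7 mOsm/kg
Osmolar gap = measured − calculated = 296 − 288.7 = 7.3 mOsm/kg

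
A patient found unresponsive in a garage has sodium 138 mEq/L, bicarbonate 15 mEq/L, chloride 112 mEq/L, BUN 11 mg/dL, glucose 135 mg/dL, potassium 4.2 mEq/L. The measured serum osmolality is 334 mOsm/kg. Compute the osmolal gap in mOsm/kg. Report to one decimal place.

46.6 mOsm/kg

Calculated osmolality = 2·Na + glucose/18 + BUN/2.8
= 2·138 + 135/18 + 11/2.8
= 276 + 7.50 + 3.93
= 287.43 mOsm/kg ≈ 287.4 mOsm/kg
Osmolar gap = measured − calculated = 334 − 287.4 = 46.6 mOsm/kg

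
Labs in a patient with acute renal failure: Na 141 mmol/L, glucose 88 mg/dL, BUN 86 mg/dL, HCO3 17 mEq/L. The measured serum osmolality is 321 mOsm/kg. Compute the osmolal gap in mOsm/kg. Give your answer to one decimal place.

Calculated osmolality = 2·Na + glucose/18 + BUN/2.8
= 2·141 + 88/18 + 86/2.8
= 282 + 4.89 + 30.71
= 317.6 mOsm/kg ≈ 317.6 mOsm/kg
Osmolar gap = measured − calculated = 321 − 317.6 = 3.4 mOsm/kg

3.4 mOsm/kg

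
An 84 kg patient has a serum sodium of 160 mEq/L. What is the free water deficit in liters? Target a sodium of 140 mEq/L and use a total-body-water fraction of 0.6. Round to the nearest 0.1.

TBW = 0.6 · 84 = 50.4 L
Free water deficit = TBW · (Na/140 − 1)
= 50.4 · (160/140 − 1)
= 50.4 · 0.1429
= 7.2 L

7.2 L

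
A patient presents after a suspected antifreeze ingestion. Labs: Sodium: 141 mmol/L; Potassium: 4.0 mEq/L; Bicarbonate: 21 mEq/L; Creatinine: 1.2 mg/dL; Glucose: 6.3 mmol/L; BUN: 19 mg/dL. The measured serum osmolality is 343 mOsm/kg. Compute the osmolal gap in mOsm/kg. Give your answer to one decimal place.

Calculated osmolality = 2·Na + glucose + BUN/2.8
= 2·141 + 6.3 + 19/2.8
= 282 + 6.30 + 6.79
= 295.09 mOsm/kg ≈ 295.1 mOsm/kg
Osmolar gap = measured − calculated = 343 − 295.1 = 47.9 mOsm/kg

47.9 mOsm/kg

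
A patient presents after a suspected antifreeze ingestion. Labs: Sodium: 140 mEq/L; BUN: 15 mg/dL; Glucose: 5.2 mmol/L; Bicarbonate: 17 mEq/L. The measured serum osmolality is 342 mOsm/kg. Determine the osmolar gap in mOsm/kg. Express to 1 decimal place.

51.4 mOsm/kg

Calculated osmolality = 2·Na + glucose + BUN/2.8
= 2·140 + 5.2 + 15/2.8
= 280 + 5.20 + 5.36
= 290.56 mOsm/kg ≈ 290.6 mOsm/kg
Osmolar gap = measured − calculated = 342 − 290.6 = 51.4 mOsm/kg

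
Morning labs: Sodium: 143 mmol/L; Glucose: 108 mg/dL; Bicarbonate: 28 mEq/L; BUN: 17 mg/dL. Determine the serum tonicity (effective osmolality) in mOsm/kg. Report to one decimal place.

292.0 mOsm/kg

Effective osmolality excludes urea (freely permeant across cell membranes):
2·Na + glucose/18
= 2·143 + 108/18
= 286 + 6
= 292 mOsm/kg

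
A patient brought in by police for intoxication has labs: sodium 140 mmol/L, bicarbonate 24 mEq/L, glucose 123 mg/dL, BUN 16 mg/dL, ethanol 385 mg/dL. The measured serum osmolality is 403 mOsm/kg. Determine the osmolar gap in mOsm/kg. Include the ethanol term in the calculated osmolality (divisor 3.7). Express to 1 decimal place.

Calculated osmolality = 2·Na + glucose/18 + BUN/2.8 + ethanol/3.7
= 2·140 + 123/18 + 16/2.8 + 385/3.7
= 280 + 6.83 + 5.71 + 104.05
= 396.59 mOsm/kg ≈ 396.6 mOsm/kg
Osmolar gap = measured − calculated = 403 − 396.6 = 6.4 mOsm/kg

6.4 mOsm/kg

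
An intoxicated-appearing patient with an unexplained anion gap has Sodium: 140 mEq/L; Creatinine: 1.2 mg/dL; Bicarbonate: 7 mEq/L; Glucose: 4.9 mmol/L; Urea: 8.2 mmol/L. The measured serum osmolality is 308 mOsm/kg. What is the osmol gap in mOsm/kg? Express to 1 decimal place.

Calculated osmolality = 2·Na + glucose + urea
= 2·140 + 4.9 + 8.2
= 280 + 4.90 + 8.20
= 293.1 mOsm/kg ≈ 293.1 mOsm/kg
Osmolar gap = measured − calculated = 308 − 293.1 = 14.9 mOsm/kg

14.9 mOsm/kg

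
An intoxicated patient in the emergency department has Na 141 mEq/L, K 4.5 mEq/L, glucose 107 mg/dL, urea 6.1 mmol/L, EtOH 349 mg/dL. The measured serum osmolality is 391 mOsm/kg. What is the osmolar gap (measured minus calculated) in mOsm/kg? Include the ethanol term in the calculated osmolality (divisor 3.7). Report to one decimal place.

Calculated osmolality = 2·Na + glucose/18 + urea + ethanol/3.7
= 2·141 + 107/18 + 6.1 + 349/3.7
= 282 + 5.94 + 6.10 + 94.32
= 388.36 mOsm/kg ≈ 388.4 mOsm/kg
Osmolar gap = measured − calculated = 391 − 388.4 = 2.6 mOsm/kg

2.6 mOsm/kg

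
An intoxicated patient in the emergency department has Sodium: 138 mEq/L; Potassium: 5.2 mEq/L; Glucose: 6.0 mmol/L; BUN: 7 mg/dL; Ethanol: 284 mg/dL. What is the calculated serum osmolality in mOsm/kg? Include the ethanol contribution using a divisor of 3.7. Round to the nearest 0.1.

Calculated osmolality = 2·Na + glucose + BUN/2.8 + ethanol/3.7
= 2·138 + 6 + 7/2.8 + 284/3.7
= 276 + 6 + 2.50 + 76.76
= 361.26 mOsm/kg

361.3 mOsm/kg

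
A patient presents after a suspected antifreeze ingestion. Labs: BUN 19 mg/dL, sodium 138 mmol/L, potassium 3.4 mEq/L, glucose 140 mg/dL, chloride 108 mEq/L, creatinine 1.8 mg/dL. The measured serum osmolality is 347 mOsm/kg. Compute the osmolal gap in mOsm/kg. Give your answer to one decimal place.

56.4 mOsm/kg

Calculated osmolality = 2·Na + glucose/18 + BUN/2.8
= 2·138 + 140/18 + 19/2.8
= 276 + 7.78 + 6.79
= 290.57 mOsm/kg ≈ 290.6 mOsm/kg
Osmolar gap = measured − calculated = 347 − 290.6 = 56.4 mOsm/kg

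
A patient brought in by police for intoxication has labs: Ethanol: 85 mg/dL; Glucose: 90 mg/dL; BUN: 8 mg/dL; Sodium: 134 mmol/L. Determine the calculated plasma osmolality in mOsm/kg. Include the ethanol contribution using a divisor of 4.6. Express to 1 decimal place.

294.3 mOsm/kg

Calculated osmolality = 2·Na + glucose/18 + BUN/2.8 + ethanol/4.6
= 2·134 + 90/18 + 8/2.8 + 85/4.6
= 268 + 5 + 2.86 + 18.48
= 294.34 mOsm/kg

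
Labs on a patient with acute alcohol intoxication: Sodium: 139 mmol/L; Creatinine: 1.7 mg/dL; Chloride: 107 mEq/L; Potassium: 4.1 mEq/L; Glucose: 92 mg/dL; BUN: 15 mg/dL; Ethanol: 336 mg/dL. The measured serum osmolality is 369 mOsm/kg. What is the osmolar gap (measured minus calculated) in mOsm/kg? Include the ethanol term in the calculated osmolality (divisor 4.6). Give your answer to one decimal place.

Calculated osmolality = 2·Na + glucose/18 + BUN/2.8 + ethanol/4.6
= 2·139 + 92/18 + 15/2.8 + 336/4.6
= 278 + 5.11 + 5.36 + 73.04
= 361.51 mOsm/kg ≈ 361.5 mOsm/kg
Osmolar gap = measured − calculated = 369 − 361.5 = 7.5 mOsm/kg

7.5 mOsm/kg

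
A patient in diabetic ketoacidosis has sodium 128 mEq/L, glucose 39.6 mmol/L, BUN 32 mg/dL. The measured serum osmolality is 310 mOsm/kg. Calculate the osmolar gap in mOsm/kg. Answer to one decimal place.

Calculated osmolality = 2·Na + glucose + BUN/2.8
= 2·128 + 39.6 + 32/2.8
= 256 + 39.60 + 11.43
= 307.03 mOsm/kg ≈ 307.0 mOsm/kg
Osmolar gap = measured − calculated = 310 − 307.0 = 3.0 mOsm/kg

3.0 mOsm/kg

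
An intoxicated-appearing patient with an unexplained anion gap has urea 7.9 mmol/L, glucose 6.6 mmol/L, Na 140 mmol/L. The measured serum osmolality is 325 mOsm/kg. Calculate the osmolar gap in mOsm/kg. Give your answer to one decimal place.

Calculated osmolality = 2·Na + glucose + urea
= 2·140 + 6.6 + 7.9
= 280 + 6.60 + 7.90
= 294.5 mOsm/kg ≈ 294.5 mOsm/kg
Osmolar gap = measured − calculated = 325 − 294.5 = 30.5 mOsm/kg

30.5 mOsm/kg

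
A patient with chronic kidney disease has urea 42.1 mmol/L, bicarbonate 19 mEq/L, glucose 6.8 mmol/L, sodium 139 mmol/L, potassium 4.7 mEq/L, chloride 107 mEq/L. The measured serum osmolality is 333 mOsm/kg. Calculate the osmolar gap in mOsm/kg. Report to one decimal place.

6.1 mOsm/kg

Calculated osmolality = 2·Na + glucose + urea
= 2·139 + 6.8 + 42.1
= 278 + 6.80 + 42.10
= 326.9 mOsm/kg ≈ 326.9 mOsm/kg
Osmolar gap = measured − calculated = 333 − 326.9 = 6.1 mOsm/kg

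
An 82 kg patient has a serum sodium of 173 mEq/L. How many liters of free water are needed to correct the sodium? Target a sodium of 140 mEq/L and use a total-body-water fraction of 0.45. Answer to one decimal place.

TBW = 0.45 · 82 = 36.9 L
Free water deficit = TBW · (Na/140 − 1)
= 36.9 · (173/140 − 1)
= 36.9 · 0.2357
= 8.7 L

8.7 L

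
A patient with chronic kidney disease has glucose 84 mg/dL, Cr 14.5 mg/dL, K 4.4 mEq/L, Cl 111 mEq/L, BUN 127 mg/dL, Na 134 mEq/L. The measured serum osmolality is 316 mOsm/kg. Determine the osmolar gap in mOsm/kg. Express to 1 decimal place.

-2.0 mOsm/kg

Calculated osmolality = 2·Na + glucose/18 + BUN/2.8
= 2·134 + 84/18 + 127/2.8
= 268 + 4.67 + 45.36
= 318.03 mOsm/kg ≈ 318.0 mOsm/kg
Osmolar gap = measured − calculated = 316 − 318.0 = -2.0 mOsm/kg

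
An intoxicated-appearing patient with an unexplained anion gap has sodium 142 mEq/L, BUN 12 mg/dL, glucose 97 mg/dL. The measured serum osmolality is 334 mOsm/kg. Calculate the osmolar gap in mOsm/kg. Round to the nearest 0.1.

Calculated osmolality = 2·Na + glucose/18 + BUN/2.8
= 2·142 + 97/18 + 12/2.8
= 284 + 5.39 + 4.29
= 293.68 mOsm/kg ≈ 293.7 mOsm/kg
Osmolar gap = measured − calculated = 334 − 293.7 = 40.3 mOsm/kg

40.3 mOsm/kg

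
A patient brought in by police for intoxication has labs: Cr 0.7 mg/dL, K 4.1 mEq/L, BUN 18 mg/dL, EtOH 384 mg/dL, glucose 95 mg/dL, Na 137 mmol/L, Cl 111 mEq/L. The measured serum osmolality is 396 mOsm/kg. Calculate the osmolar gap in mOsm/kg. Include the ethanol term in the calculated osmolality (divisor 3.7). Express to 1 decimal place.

Calculated osmolality = 2·Na + glucose/18 + BUN/2.8 + ethanol/3.7
= 2·137 + 95/18 + 18/2.8 + 384/3.7
= 274 + 5.28 + 6.43 + 103.78
= 389.49 mOsm/kg ≈ 389.5 mOsm/kg
Osmolar gap = measured − calculated = 396 − 389.5 = 6.5 mOsm/kg

6.5 mOsm/kg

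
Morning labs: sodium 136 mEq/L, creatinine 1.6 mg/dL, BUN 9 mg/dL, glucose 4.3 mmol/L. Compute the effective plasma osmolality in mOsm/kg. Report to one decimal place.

276.3 mOsm/kg

Effective osmolality excludes urea (freely permeant across cell membranes):
2·Na + glucose
= 2·136 + 4.3
= 272 + 4.3
= 276.3 mOsm/kg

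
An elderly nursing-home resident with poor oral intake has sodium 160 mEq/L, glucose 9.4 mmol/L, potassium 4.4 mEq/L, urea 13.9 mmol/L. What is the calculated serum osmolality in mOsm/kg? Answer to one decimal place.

343.3 mOsm/kg

Calculated osmolality = 2·Na + glucose + urea
= 2·160 + 9.4 + 13.9
= 320 + 9.40 + 13.90
= 343.3 mOsm/kg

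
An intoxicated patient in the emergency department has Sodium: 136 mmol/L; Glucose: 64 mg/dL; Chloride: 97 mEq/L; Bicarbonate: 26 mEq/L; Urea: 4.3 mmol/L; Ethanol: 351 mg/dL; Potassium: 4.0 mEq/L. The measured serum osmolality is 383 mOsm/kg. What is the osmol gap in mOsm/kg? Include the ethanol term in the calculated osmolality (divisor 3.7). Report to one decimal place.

8.3 mOsm/kg

Calculated osmolality = 2·Na + glucose/18 + urea + ethanol/3.7
= 2·136 + 64/18 + 4.3 + 351/3.7
= 272 + 3.56 + 4.30 + 94.86
= 374.72 mOsm/kg ≈ 374.7 mOsm/kg
Osmolar gap = measured − calculated = 383 − 374.7 = 8.3 mOsm/kg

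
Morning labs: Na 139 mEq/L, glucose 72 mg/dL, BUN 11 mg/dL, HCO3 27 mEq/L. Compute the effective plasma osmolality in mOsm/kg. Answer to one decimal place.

Effective osmolality excludes urea (freely permeant across cell membranes):
2·Na + glucose/18
= 2·139 + 72/18
= 278 + 4
= 282 mOsm/kg

282.0 mOsm/kg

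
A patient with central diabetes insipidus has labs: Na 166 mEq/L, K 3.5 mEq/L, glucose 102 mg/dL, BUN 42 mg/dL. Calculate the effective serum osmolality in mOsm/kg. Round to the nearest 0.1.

337.7 mOsm/kg

Effective osmolality excludes urea (freely permeant across cell membranes):
2·Na + glucose/18
= 2·166 + 102/18
= 332 + 5.67
= 337.67 mOsm/kg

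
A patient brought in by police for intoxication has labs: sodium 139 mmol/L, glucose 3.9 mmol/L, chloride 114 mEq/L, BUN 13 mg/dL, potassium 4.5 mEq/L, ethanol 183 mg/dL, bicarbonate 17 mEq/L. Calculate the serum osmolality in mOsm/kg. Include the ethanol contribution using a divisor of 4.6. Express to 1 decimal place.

326.3 mOsm/kg

Calculated osmolality = 2·Na + glucose + BUN/2.8 + ethanol/4.6
= 2·139 + 3.9 + 13/2.8 + 183/4.6
= 278 + 3.90 + 4.64 + 39.78
= 326.32 mOsm/kg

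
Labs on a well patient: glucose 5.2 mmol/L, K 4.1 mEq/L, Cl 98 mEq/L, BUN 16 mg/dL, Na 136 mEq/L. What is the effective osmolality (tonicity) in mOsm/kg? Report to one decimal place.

277.2 mOsm/kg

Effective osmolality excludes urea (freely permeant across cell membranes):
2·Na + glucose
= 2·136 + 5.2
= 272 + 5.2
= 277.2 mOsm/kg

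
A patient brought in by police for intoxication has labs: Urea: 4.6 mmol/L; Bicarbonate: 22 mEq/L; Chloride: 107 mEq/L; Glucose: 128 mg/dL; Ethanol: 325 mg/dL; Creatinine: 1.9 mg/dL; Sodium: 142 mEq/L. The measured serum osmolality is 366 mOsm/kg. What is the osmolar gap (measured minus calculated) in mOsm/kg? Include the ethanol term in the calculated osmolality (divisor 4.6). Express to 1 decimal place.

Calculated osmolality = 2·Na + glucose/18 + urea + ethanol/4.6
= 2·142 + 128/18 + 4.6 + 325/4.6
= 284 + 7.11 + 4.60 + 70.65
= 366.36 mOsm/kg ≈ 366.4 mOsm/kg
Osmolar gap = measured − calculated = 366 − 366.4 = -0.4 mOsm/kg

-0.4 mOsm/kg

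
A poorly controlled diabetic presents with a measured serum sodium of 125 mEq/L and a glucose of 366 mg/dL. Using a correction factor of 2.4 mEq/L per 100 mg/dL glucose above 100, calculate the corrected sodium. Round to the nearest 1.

Corrected Na = measured Na + 2.4 · (glucose − 100)/100
= 125 + 2.4 · (366 − 100)/100
= 125 + 6.4
= 131.4 mEq/L

131 mEq/L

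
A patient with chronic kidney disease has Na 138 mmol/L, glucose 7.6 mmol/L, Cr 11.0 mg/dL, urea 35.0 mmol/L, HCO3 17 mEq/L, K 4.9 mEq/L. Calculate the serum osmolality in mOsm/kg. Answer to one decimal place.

Calculated osmolality = 2·Na + glucose + urea
= 2·138 + 7.6 + 35
= 276 + 7.60 + 35
= 318.6 mOsm/kg

318.6 mOsm/kg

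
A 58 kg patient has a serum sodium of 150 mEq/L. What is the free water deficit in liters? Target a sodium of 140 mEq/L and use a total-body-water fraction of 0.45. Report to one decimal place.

1.9 L

TBW = 0.45 · 58 = 26.1 L
Free water deficit = TBW · (Na/140 − 1)
= 26.1 · (150/140 − 1)
= 26.1 · 0.0714
= 1.86 L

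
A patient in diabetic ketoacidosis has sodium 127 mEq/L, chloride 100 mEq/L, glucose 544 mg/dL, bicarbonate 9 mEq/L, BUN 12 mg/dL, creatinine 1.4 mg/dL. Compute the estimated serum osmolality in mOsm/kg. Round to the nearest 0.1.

Calculated osmolality = 2·Na + glucose/18 + BUN/2.8
= 2·127 + 544/18 + 12/2.8
= 254 + 30.22 + 4.29
= 288.51 mOsm/kg

288.5 mOsm/kg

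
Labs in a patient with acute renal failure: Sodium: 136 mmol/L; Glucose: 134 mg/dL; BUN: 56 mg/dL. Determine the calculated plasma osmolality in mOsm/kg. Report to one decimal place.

Calculated osmolality = 2·Na + glucose/18 + BUN/2.8
= 2·136 + 134/18 + 56/2.8
= 272 + 7.44 + 20
= 299.44 mOsm/kg

299.4 mOsm/kg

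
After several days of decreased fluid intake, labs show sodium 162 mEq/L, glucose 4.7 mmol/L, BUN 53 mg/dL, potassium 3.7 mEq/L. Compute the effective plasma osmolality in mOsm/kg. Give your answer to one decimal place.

Effective osmolality excludes urea (freely permeant across cell membranes):
2·Na + glucose
= 2·162 + 4.7
= 324 + 4.7
= 328.7 mOsm/kg

328.7 mOsm/kg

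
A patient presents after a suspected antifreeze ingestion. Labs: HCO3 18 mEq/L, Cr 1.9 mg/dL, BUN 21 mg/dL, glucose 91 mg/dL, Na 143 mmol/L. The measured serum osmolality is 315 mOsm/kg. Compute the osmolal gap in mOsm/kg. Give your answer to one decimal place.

16.4 mOsm/kg

Calculated osmolality = 2·Na + glucose/18 + BUN/2.8
= 2·143 + 91/18 + 21/2.8
= 286 + 5.06 + 7.50
= 298.56 mOsm/kg ≈ 298.6 mOsm/kg
Osmolar gap = measured − calculated = 315 − 298.6 = 16.4 mOsm/kg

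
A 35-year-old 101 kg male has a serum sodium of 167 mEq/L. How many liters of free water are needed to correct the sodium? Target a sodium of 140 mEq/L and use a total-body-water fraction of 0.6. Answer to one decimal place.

TBW = 0.6 · 101 = 60.6 L
Free water deficit = TBW · (Na/140 − 1)
= 60.6 · (167/140 − 1)
= 60.6 · 0.1929
= 11.69 L

11.7 L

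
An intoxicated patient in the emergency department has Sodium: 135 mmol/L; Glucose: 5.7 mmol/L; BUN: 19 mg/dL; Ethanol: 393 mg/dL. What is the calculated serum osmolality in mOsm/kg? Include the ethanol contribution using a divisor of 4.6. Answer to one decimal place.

367.9 mOsm/kg

Calculated osmolality = 2·Na + glucose + BUN/2.8 + ethanol/4.6
= 2·135 + 5.7 + 19/2.8 + 393/4.6
= 270 + 5.70 + 6.79 + 85.43
= 367.92 mOsm/kg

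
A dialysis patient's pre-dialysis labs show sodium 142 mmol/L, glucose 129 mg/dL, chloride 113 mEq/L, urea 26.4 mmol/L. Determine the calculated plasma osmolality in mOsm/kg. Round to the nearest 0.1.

Calculated osmolality = 2·Na + glucose/18 + urea
= 2·142 + 129/18 + 26.4
= 284 + 7.17 + 26.40
= 317.57 mOsm/kg

317.6 mOsm/kg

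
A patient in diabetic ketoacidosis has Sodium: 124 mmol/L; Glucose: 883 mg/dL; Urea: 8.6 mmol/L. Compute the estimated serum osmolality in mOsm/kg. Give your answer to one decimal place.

305.7 mOsm/kg

Calculated osmolality = 2·Na + glucose/18 + urea
= 2·124 + 883/18 + 8.6
= 248 + 49.06 + 8.60
= 305.66 mOsm/kg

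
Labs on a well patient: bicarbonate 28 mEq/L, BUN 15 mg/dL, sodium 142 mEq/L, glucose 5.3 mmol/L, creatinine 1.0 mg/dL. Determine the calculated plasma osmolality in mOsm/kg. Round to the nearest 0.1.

294.7 mOsm/kg

Calculated osmolality = 2·Na + glucose + BUN/2.8
= 2·142 + 5.3 + 15/2.8
= 284 + 5.30 + 5.36
= 294.66 mOsm/kg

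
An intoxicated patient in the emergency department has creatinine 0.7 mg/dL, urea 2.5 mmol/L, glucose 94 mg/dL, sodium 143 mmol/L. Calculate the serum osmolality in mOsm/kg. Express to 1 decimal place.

293.7 mOsm/kg

Calculated osmolality = 2·Na + glucose/18 + urea
= 2·143 + 94/18 + 2.5
= 286 + 5.22 + 2.50
= 293.72 mOsm/kg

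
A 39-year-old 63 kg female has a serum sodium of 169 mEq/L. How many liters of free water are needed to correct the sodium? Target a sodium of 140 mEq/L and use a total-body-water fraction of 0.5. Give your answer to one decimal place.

TBW = 0.5 · 63 = 31.5 L
Free water deficit = TBW · (Na/140 − 1)
= 31.5 · (169/140 − 1)
= 31.5 · 0.2071
= 6.52 L

6.5 L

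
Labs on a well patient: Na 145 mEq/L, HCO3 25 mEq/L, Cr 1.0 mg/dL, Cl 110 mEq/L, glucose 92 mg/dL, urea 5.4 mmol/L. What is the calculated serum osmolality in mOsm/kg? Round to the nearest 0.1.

Calculated osmolality = 2·Na + glucose/18 + urea
= 2·145 + 92/18 + 5.4
= 290 + 5.11 + 5.40
= 300.51 mOsm/kg

300.5 mOsm/kg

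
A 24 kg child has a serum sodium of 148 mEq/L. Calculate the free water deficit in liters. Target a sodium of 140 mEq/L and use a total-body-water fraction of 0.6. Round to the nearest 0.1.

0.8 L

TBW = 0.6 · 24 = 14.4 L
Free water deficit = TBW · (Na/140 − 1)
= 14.4 · (148/140 − 1)
= 14.4 · 0.0571
= 0.82 L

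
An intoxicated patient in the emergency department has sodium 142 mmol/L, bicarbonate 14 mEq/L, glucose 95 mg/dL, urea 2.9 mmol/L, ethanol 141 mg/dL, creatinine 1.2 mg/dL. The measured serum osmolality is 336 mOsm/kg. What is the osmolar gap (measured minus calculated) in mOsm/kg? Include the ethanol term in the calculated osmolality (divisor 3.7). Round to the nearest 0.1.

5.7 mOsm/kg

Calculated osmolality = 2·Na + glucose/18 + urea + ethanol/3.7
= 2·142 + 95/18 + 2.9 + 141/3.7
= 284 + 5.28 + 2.90 + 38.11
= 330.29 mOsm/kg ≈ 330.3 mOsm/kg
Osmolar gap = measured − calculated = 336 − 330.3 = 5.7 mOsm/kg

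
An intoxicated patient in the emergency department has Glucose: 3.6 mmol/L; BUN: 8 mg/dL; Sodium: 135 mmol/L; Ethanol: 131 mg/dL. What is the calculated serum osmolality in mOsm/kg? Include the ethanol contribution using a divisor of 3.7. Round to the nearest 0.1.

Calculated osmolality = 2·Na + glucose + BUN/2.8 + ethanol/3.7
= 2·135 + 3.6 + 8/2.8 + 131/3.7
= 270 + 3.60 + 2.86 + 35.41
= 311.87 mOsm/kg

311.9 mOsm/kg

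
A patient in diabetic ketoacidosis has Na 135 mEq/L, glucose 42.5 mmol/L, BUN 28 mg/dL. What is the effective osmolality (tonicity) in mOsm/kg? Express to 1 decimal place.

312.5 mOsm/kg

Effective osmolality excludes urea (freely permeant across cell membranes):
2·Na + glucose
= 2·135 + 42.5
= 270 + 42.5
= 312.5 mOsm/kg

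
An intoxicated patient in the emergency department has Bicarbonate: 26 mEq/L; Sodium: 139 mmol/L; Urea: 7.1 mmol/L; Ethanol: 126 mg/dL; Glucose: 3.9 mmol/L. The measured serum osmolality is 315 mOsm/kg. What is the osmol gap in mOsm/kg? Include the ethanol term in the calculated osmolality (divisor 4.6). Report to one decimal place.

-1.4 mOsm/kg

Calculated osmolality = 2·Na + glucose + urea + ethanol/4.6
= 2·139 + 3.9 + 7.1 + 126/4.6
= 278 + 3.90 + 7.10 + 27.39
= 316.39 mOsm/kg ≈ 316.4 mOsm/kg
Osmolar gap = measured − calculated = 315 − 316.4 = -1.4 mOsm/kg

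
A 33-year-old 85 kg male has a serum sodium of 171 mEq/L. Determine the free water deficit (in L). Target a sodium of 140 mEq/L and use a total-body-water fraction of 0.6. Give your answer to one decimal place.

TBW = 0.6 · 85 = 51 L
Free water deficit = TBW · (Na/140 − 1)
= 51 · (171/140 − 1)
= 51 · 0.2214
= 11.29 L

11.3 L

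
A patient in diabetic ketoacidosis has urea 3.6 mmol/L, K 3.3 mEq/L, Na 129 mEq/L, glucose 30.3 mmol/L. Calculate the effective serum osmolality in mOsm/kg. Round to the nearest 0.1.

288.3 mOsm/kg

Effective osmolality excludes urea (freely permeant across cell membranes):
2·Na + glucose
= 2·129 + 30.3
= 258 + 30.3
= 288.3 mOsm/kg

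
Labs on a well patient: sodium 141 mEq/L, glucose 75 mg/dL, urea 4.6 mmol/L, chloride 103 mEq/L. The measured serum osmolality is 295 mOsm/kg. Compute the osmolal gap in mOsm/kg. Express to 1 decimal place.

Calculated osmolality = 2·Na + glucose/18 + urea
= 2·141 + 75/18 + 4.6
= 282 + 4.17 + 4.60
= 290.77 mOsm/kg ≈ 290.8 mOsm/kg
Osmolar gap = measured − calculated = 295 − 290.8 = 4.2 mOsm/kg

4.2 mOsm/kg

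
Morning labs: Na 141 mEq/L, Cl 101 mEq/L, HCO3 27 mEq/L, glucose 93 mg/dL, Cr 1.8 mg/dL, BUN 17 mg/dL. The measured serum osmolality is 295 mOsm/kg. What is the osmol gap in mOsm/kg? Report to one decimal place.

Calculated osmolality = 2·Na + glucose/18 + BUN/2.8
= 2·141 + 93/18 + 17/2.8
= 282 + 5.17 + 6.07
= 293.24 mOsm/kg ≈ 293.2 mOsm/kg
Osmolar gap = measured − calculated = 295 − 293.2 = 1.8 mOsm/kg

1.8 mOsm/kg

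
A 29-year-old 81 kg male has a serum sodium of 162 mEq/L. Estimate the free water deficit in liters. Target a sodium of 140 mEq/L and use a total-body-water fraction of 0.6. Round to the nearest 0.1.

7.6 L

TBW = 0.6 · 81 = 48.6 L
Free water deficit = TBW · (Na/140 − 1)
= 48.6 · (162/140 − 1)
= 48.6 · 0.1571
= 7.64 L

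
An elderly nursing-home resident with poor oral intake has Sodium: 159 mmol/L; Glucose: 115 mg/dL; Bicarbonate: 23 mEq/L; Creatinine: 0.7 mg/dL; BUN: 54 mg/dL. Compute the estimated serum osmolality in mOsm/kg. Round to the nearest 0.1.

Calculated osmolality = 2·Na + glucose/18 + BUN/2.8
= 2·159 + 115/18 + 54/2.8
= 318 + 6.39 + 19.29
= 343.68 mOsm/kg

343.7 mOsm/kg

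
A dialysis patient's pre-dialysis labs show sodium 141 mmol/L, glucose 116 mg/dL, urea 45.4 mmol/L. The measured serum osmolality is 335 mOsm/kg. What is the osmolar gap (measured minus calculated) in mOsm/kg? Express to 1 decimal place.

1.2 mOsm/kg

Calculated osmolality = 2·Na + glucose/18 + urea
= 2·141 + 116/18 + 45.4
= 282 + 6.44 + 45.40
= 333.84 mOsm/kg ≈ 333.8 mOsm/kg
Osmolar gap = measured − calculated = 335 − 333.8 = 1.2 mOsm/kg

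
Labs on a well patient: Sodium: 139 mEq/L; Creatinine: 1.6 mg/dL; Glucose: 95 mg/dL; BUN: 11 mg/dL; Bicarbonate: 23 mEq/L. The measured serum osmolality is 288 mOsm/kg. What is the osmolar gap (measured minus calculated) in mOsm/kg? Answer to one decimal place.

0.8 mOsm/kg

Calculated osmolality = 2·Na + glucose/18 + BUN/2.8
= 2·139 + 95/18 + 11/2.8
= 278 + 5.28 + 3.93
= 287.21 mOsm/kg ≈ 287.2 mOsm/kg
Osmolar gap = measured − calculated = 288 − 287.2 = 0.8 mOsm/kg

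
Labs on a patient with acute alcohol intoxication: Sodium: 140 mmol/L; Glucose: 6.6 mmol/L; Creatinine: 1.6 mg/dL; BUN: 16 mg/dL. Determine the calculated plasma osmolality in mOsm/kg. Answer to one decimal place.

292.3 mOsm/kg

Calculated osmolality = 2·Na + glucose + BUN/2.8
= 2·140 + 6.6 + 16/2.8
= 280 + 6.60 + 5.71
= 292.31 mOsm/kg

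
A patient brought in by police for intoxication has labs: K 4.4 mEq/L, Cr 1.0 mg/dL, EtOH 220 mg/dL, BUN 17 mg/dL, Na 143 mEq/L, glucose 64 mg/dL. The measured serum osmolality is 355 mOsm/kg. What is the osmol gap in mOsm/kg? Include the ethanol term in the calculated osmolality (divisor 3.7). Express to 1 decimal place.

Calculated osmolality = 2·Na + glucose/18 + BUN/2.8 + ethanol/3.7
= 2·143 + 64/18 + 17/2.8 + 220/3.7
= 286 + 3.56 + 6.07 + 59.46
= 355.09 mOsm/kg ≈ 355.1 mOsm/kg
Osmolar gap = measured − calculated = 355 − 355.1 = -0.1 mOsm/kg

-0.1 mOsm/kg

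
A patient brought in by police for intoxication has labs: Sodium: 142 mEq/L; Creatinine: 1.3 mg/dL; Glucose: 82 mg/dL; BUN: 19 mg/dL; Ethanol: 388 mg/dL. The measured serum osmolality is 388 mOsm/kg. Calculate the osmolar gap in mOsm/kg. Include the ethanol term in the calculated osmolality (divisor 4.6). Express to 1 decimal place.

Calculated osmolality = 2·Na + glucose/18 + BUN/2.8 + ethanol/4.6
= 2·142 + 82/18 + 19/2.8 + 388/4.6
= 284 + 4.56 + 6.79 + 84.35
= 379.7 mOsm/kg ≈ 379.7 mOsm/kg
Osmolar gap = measured − calculated = 388 − 379.7 = 8.3 mOsm/kg

8.3 mOsm/kg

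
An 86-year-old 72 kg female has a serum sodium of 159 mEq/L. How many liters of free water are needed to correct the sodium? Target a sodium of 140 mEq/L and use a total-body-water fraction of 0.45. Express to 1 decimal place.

TBW = 0.45 · 72 = 32.4 L
Free water deficit = TBW · (Na/140 − 1)
= 32.4 · (159/140 − 1)
= 32.4 · 0.1357
= 4.4 L

4.4 L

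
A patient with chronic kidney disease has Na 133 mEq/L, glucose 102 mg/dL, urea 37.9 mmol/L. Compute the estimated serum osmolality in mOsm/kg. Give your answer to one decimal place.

Calculated osmolality = 2·Na + glucose/18 + urea
= 2·133 + 102/18 + 37.9
= 266 + 5.67 + 37.90
= 309.57 mOsm/kg

309.6 mOsm/kg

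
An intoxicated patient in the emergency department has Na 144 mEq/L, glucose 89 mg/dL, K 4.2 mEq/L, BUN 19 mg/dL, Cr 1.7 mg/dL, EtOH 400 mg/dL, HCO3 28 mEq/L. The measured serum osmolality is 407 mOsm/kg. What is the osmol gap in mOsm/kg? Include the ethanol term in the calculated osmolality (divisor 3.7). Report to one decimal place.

-0.8 mOsm/kg

Calculated osmolality = 2·Na + glucose/18 + BUN/2.8 + ethanol/3.7
= 2·144 + 89/18 + 19/2.8 + 400/3.7
= 288 + 4.94 + 6.79 + 108.11
= 407.84 mOsm/kg ≈ 407.8 mOsm/kg
Osmolar gap = measured − calculated = 407 − 407.8 = -0.8 mOsm/kg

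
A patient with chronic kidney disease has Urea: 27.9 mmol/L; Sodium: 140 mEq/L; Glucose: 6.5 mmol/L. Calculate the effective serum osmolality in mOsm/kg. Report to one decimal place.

286.5 mOsm/kg

Effective osmolality excludes urea (freely permeant across cell membranes):
2·Na + glucose
= 2·140 + 6.5
= 280 + 6.5
= 286.5 mOsm/kg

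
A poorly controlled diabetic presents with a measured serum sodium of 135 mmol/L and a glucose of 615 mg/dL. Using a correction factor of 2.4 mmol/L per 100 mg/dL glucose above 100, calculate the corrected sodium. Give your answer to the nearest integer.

147 mmol/L

Corrected Na = measured Na + 2.4 · (glucose − 100)/100
= 135 + 2.4 · (615 − 100)/100
= 135 + 12.4
= 147.4 mmol/L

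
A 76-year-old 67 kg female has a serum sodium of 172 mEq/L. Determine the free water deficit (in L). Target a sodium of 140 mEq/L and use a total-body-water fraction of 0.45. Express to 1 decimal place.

TBW = 0.45 · 67 = 30.15 L
Free water deficit = TBW · (Na/140 − 1)
= 30.15 · (172/140 − 1)
= 30.15 · 0.2286
= 6.89 L

6.9 L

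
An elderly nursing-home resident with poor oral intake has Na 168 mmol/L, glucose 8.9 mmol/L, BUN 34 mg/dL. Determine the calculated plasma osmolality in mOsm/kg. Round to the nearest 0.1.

357.0 mOsm/kg

Calculated osmolality = 2·Na + glucose + BUN/2.8
= 2·168 + 8.9 + 34/2.8
= 336 + 8.90 + 12.14
= 357.04 mOsm/kg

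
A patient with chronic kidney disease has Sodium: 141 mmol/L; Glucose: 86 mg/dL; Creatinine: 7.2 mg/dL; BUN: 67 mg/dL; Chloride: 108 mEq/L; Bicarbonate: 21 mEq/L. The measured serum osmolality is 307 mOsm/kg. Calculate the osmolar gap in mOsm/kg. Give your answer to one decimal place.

Calculated osmolality = 2·Na + glucose/18 + BUN/2.8
= 2·141 + 86/18 + 67/2.8
= 282 + 4.78 + 23.93
= 310.71 mOsm/kg ≈ 310.7 mOsm/kg
Osmolar gap = measured − calculated = 307 − 310.7 = -3.7 mOsm/kg

-3.7 mOsm/kg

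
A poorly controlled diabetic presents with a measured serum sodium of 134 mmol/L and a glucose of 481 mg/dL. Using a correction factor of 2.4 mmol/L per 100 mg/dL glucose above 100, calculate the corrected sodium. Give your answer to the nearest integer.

143 mmol/L

Corrected Na = measured Na + 2.4 · (glucose − 100)/100
= 134 + 2.4 · (481 − 100)/100
= 134 + 9.1
= 143.1 mmol/L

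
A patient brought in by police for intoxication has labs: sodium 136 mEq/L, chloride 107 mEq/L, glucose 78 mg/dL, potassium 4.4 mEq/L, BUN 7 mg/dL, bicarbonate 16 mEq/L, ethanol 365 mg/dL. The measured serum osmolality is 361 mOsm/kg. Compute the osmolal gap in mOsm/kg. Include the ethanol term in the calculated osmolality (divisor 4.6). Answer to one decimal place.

2.8 mOsm/kg

Calculated osmolality = 2·Na + glucose/18 + BUN/2.8 + ethanol/4.6
= 2·136 + 78/18 + 7/2.8 + 365/4.6
= 272 + 4.33 + 2.50 + 79.35
= 358.18 mOsm/kg ≈ 358.2 mOsm/kg
Osmolar gap = measured − calculated = 361 − 358.2 = 2.8 mOsm/kg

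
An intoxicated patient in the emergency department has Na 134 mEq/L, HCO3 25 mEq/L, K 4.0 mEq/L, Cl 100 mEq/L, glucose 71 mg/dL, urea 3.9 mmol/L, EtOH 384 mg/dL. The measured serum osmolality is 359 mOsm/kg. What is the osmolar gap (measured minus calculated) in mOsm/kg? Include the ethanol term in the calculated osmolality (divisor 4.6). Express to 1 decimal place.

-0.3 mOsm/kg

Calculated osmolality = 2·Na + glucose/18 + urea + ethanol/4.6
= 2·134 + 71/18 + 3.9 + 384/4.6
= 268 + 3.94 + 3.90 + 83.48
= 359.32 mOsm/kg ≈ 359.3 mOsm/kg
Osmolar gap = measured − calculated = 359 − 359.3 = -0.3 mOsm/kg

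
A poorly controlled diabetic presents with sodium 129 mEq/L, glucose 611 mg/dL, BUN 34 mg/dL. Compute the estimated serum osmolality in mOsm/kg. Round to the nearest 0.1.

304.1 mOsm/kg

Calculated osmolality = 2·Na + glucose/18 + BUN/2.8
= 2·129 + 611/18 + 34/2.8
= 258 + 33.94 + 12.14
= 304.08 mOsm/kg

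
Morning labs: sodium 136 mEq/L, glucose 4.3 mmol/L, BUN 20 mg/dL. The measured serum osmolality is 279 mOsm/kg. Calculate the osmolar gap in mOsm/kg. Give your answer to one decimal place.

Calculated osmolality = 2·Na + glucose + BUN/2.8
= 2·136 + 4.3 + 20/2.8
= 272 + 4.30 + 7.14
= 283.44 mOsm/kg ≈ 283.4 mOsm/kg
Osmolar gap = measured − calculated = 279 − 283.4 = -4.4 mOsm/kg

-4.4 mOsm/kg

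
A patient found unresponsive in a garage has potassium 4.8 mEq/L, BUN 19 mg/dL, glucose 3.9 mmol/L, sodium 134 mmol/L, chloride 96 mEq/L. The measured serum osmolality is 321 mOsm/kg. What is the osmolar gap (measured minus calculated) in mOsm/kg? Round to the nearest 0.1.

42.3 mOsm/kg

Calculated osmolality = 2·Na + glucose + BUN/2.8
= 2·134 + 3.9 + 19/2.8
= 268 + 3.90 + 6.79
= 278.69 mOsm/kg ≈ 278.7 mOsm/kg
Osmolar gap = measured − calculated = 321 − 278.7 = 42.3 mOsm/kg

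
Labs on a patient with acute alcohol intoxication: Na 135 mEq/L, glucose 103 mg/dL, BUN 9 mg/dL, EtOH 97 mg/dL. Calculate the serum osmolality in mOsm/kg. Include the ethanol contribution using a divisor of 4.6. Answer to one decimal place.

300.0 mOsm/kg

Calculated osmolality = 2·Na + glucose/18 + BUN/2.8 + ethanol/4.6
= 2·135 + 103/18 + 9/2.8 + 97/4.6
= 270 + 5.72 + 3.21 + 21.09
= 300.02 mOsm/kg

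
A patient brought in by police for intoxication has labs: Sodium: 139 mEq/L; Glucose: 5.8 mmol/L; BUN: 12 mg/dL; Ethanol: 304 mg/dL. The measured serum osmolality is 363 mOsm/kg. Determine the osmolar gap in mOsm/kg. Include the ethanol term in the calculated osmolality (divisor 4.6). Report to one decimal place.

Calculated osmolality = 2·Na + glucose + BUN/2.8 + ethanol/4.6
= 2·139 + 5.8 + 12/2.8 + 304/4.6
= 278 + 5.80 + 4.29 + 66.09
= 354.18 mOsm/kg ≈ 354.2 mOsm/kg
Osmolar gap = measured − calculated = 363 − 354.2 = 8.8 mOsm/kg

8.8 mOsm/kg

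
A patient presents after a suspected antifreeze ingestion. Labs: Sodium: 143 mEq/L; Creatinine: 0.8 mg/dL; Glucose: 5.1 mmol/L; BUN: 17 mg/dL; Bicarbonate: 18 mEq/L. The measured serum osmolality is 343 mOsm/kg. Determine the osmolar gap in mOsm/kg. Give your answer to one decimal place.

Calculated osmolality = 2·Na + glucose + BUN/2.8
= 2·143 + 5.1 + 17/2.8
= 286 + 5.10 + 6.07
= 297.17 mOsm/kg ≈ 297.2 mOsm/kg
Osmolar gap = measured − calculated = 343 − 297.2 = 45.8 mOsm/kg

45.8 mOsm/kg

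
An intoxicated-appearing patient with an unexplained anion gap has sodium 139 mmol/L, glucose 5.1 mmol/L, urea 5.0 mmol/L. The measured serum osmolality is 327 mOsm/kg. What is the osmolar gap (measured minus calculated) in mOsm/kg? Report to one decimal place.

38.9 mOsm/kg

Calculated osmolality = 2·Na + glucose + urea
= 2·139 + 5.1 + 5
= 278 + 5.10 + 5
= 288.1 mOsm/kg ≈ 288.1 mOsm/kg
Osmolar gap = measured − calculated = 327 − 288.1 = 38.9 mOsm/kg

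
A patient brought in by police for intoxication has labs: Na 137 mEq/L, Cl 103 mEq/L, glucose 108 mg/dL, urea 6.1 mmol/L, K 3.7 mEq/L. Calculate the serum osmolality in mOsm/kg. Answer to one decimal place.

Calculated osmolality = 2·Na + glucose/18 + urea
= 2·137 + 108/18 + 6.1
= 274 + 6 + 6.10
= 286.1 mOsm/kg

286.1 mOsm/kg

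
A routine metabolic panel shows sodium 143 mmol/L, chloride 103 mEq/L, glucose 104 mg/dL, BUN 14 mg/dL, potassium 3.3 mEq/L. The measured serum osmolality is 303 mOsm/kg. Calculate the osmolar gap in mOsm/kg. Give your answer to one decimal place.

Calculated osmolality = 2·Na + glucose/18 + BUN/2.8
= 2·143 + 104/18 + 14/2.8
= 286 + 5.78 + 5
= 296.78 mOsm/kg ≈ 296.8 mOsm/kg
Osmolar gap = measured − calculated = 303 − 296.8 = 6.2 mOsm/kg

6.2 mOsm/kg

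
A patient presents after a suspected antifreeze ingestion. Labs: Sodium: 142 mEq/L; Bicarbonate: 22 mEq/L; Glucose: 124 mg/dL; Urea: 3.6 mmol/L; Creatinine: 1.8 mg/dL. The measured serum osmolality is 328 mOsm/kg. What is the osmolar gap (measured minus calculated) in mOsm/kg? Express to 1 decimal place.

Calculated osmolality = 2·Na + glucose/18 + urea
= 2·142 + 124/18 + 3.6
= 284 + 6.89 + 3.60
= 294.49 mOsm/kg ≈ 294.5 mOsm/kg
Osmolar gap = measured − calculated = 328 − 294.5 = 33.5 mOsm/kg

33.5 mOsm/kg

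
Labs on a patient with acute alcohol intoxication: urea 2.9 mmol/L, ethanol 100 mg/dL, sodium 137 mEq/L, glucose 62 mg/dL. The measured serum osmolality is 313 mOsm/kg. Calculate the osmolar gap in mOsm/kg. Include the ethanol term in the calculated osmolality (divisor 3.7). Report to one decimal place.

Calculated osmolality = 2·Na + glucose/18 + urea + ethanol/3.7
= 2·137 + 62/18 + 2.9 + 100/3.7
= 274 + 3.44 + 2.90 + 27.03
= 307.37 mOsm/kg ≈ 307.4 mOsm/kg
Osmolar gap = measured − calculated = 313 − 307.4 = 5.6 mOsm/kg

5.6 mOsm/kg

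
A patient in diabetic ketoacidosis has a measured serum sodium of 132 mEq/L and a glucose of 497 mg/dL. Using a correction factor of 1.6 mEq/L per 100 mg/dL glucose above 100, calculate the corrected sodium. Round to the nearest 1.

138 mEq/L

Corrected Na = measured Na + 1.6 · (glucose − 100)/100
= 132 + 1.6 · (497 − 100)/100
= 132 + 6.4
= 138.4 mEq/L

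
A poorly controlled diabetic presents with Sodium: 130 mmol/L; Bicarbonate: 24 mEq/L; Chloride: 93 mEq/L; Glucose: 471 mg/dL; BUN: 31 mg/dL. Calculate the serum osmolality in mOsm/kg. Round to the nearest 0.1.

Calculated osmolality = 2·Na + glucose/18 + BUN/2.8
= 2·130 + 471/18 + 31/2.8
= 260 + 26.17 + 11.07
= 297.24 mOsm/kg

297.2 mOsm/kg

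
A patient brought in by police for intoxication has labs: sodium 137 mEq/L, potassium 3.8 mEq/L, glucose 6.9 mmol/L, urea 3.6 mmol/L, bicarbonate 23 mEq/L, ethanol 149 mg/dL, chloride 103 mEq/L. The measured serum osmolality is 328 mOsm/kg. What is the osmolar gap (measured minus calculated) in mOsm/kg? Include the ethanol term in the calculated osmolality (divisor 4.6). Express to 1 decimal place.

Calculated osmolality = 2·Na + glucose + urea + ethanol/4.6
= 2·137 + 6.9 + 3.6 + 149/4.6
= 274 + 6.90 + 3.60 + 32.39
= 316.89 mOsm/kg ≈ 316.9 mOsm/kg
Osmolar gap = measured − calculated = 328 − 316.9 = 11.1 mOsm/kg

11.1 mOsm/kg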